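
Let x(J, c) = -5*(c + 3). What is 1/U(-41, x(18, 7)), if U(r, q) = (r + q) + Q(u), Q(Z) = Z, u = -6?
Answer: -1/97 ≈ -0.010309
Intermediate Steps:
x(J, c) = -15 - 5*c (x(J, c) = -5*(3 + c) = -15 - 5*c)
U(r, q) = -6 + q + r (U(r, q) = (r + q) - 6 = (q + r) - 6 = -6 + q + r)
1/U(-41, x(18, 7)) = 1/(-6 + (-15 - 5*7) - 41) = 1/(-6 + (-15 - 35) - 41) = 1/(-6 - 50 - 41) = 1/(-97) = -1/97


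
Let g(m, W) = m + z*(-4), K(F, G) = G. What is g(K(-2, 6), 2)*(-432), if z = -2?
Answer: -6048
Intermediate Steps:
g(m, W) = 8 + m (g(m, W) = m - 2*(-4) = m + 8 = 8 + m)
g(K(-2, 6), 2)*(-432) = (8 + 6)*(-432) = 14*(-432) = -6048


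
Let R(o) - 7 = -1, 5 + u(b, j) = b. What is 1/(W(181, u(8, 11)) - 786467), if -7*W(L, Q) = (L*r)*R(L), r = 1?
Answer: -7/5506355 ≈ -1.2713e-6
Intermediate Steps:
u(b, j) = -5 + b
R(o) = 6 (R(o) = 7 - 1 = 6)
W(L, Q) = -6*L/7 (W(L, Q) = -L*1*6/7 = -L*6/7 = -6*L/7)
1/(W(181, u(8, 11)) - 786467) = 1/(-6/7*181 - 786467) = 1/(-1086/7 - 786467) = 1/(-5506355/7) = -7/5506355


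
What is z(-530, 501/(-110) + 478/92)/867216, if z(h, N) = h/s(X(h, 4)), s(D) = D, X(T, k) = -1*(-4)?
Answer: -265/1734432 ≈ -0.00015279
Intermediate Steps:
X(T, k) = 4
z(h, N) = h/4
z(-530, 501/(-110) + 478/92)/867216 = ((¼)*(-530))/867216 = -265/2*1/867216 = -265/1734432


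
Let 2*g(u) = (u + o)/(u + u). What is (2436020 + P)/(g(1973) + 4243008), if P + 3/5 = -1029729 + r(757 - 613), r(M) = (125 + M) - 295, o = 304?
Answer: 18497064408/55809702355 ≈ 0.33143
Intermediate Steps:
r(M) = -170 + M
g(u) = (304 + u)/(4*u) (g(u) = ((u + 304)/(u + u))/2 = ((304 + u)/((2*u)))/2 = ((304 + u)*(1/(2*u)))/2 = ((304 + u)/(2*u))/2 = (304 + u)/(4*u))
P = -5148778/5 (P = -3/5 + (-1029729 + (-170 + (757 - 613))) = -3/5 + (-1029729 + (-170 + 144)) = -3/5 + (-1029729 - 26) = -3/5 - 1029755 = -5148778/5 ≈ -1.0298e+6)
(2436020 + P)/(g(1973) + 4243008) = (2436020 - 5148778/5)/((1/4)*(304 + 1973)/1973 + 4243008) = 7031322/(5*((1/4)*(1/1973)*2277 + 4243008)) = 7031322/(5*(2277/7892 + 4243008)) = 7031322/(5*(33485821413/7892)) = (7031322/5)*(7892/33485821413) = 18497064408/55809702355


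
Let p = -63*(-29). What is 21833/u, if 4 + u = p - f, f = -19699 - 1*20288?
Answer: 21833/41810 ≈ 0.52220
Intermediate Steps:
p = 1827
f = -39987 (f = -19699 - 20288 = -39987)
u = 41810 (u = -4 + (1827 - 1*(-39987)) = -4 + (1827 + 39987) = -4 + 41814 = 41810)
21833/u = 21833/41810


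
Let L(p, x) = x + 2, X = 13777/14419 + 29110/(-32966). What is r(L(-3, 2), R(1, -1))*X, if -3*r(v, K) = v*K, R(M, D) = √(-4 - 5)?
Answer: -68870984*I/237668377 ≈ -0.28978*I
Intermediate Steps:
R(M, D) = 3*I (R(M, D) = √(-9) = 3*I)
X = 17217746/237668377 (X = 13777*(1/14419) + 29110*(-1/32966) = 13777/14419 - 14555/16483 = 17217746/237668377 ≈ 0.072444)
L(p, x) = 2 + x
r(v, K) = -K*v/3 (r(v, K) = -v*K/3 = -K*v/3)
r(L(-3, 2), R(1, -1))*X = -3*I*(2 + 2)/3*(17217746/237668377) = -⅓*3*I*4*(17217746/237668377) = -4*I*(17217746/237668377) = -68870984*I/237668377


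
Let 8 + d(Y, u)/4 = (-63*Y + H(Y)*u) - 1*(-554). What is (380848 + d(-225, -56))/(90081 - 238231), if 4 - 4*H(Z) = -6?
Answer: -219586/74075 ≈ -2.9644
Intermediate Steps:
H(Z) = 5/2 (H(Z) = 1 - ¼*(-6) = 1 + 3/2 = 5/2)
d(Y, u) = 2184 - 252*Y + 10*u (d(Y, u) = -32 + 4*((-63*Y + 5*u/2) - 1*(-554)) = -32 + 4*((-63*Y + 5*u/2) + 554) = -32 + 4*(554 - 63*Y + 5*u/2) = -32 + (2216 - 252*Y + 10*u) = 2184 - 252*Y + 10*u)
(380848 + d(-225, -56))/(90081 - 238231) = (380848 + (2184 - 252*(-225) + 10*(-56)))/(90081 - 238231) = (380848 + (2184 + 56700 - 560))/(-148150) = (380848 + 58324)*(-1/148150) = 439172*(-1/148150) = -219586/74075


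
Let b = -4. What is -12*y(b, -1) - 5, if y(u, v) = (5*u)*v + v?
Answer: -233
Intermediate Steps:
y(u, v) = v + 5*u*v (y(u, v) = 5*u*v + v = v + 5*u*v)
-12*y(b, -1) - 5 = -(-12)*(1 + 5*(-4)) - 5 = -(-12)*(1 - 20) - 5 = -(-12)*(-19) - 5 = -12*19 - 5 = -228 - 5 = -233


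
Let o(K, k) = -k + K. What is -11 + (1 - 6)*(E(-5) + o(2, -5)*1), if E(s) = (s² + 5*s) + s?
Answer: -21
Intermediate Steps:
o(K, k) = K - k
E(s) = s² + 6*s
-11 + (1 - 6)*(E(-5) + o(2, -5)*1) = -11 + (1 - 6)*(-5*(6 - 5) + (2 - 1*(-5))*1) = -11 - 5*(-5*1 + (2 + 5)*1) = -11 - 5*(-5 + 7*1) = -11 - 5*(-5 + 7) = -11 - 5*2 = -11 - 10 = -21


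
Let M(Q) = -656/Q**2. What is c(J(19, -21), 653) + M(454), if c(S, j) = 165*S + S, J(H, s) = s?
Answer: -179630258/51529 ≈ -3486.0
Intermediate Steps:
c(S, j) = 166*S
M(Q) = -656/Q**2
c(J(19, -21), 653) + M(454) = 166*(-21) - 656/454**2 = -3486 - 656*1/206116 = -3486 - 164/51529 = -179630258/51529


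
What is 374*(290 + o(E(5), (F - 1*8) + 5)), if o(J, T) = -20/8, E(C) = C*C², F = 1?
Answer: 107525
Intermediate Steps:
E(C) = C³
o(J, T) = -5/2 (o(J, T) = -20*⅛ = -5/2)
374*(290 + o(E(5), (F - 1*8) + 5)) = 374*(290 - 5/2) = 374*(575/2) = 107525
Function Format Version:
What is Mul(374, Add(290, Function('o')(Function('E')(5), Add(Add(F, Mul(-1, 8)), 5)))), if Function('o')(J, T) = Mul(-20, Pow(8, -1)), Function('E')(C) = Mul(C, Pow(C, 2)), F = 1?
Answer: 107525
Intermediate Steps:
Function('E')(C) = Pow(C, 3)
Function('o')(J, T) = Rational(-5, 2) (Function('o')(J, T) = Mul(-20, Rational(1, 8)) = Rational(-5, 2))
Mul(374, Add(290, Function('o')(Function('E')(5), Add(Add(F, Mul(-1, 8)), 5)))) = Mul(374, Add(290, Rational(-5, 2))) = Mul(374, Rational(575, 2)) = 107525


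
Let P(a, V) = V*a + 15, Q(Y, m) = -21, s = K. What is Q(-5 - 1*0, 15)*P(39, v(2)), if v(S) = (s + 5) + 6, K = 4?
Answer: -12600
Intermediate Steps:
s = 4
v(S) = 15 (v(S) = (4 + 5) + 6 = 9 + 6 = 15)
P(a, V) = 15 + V*a
Q(-5 - 1*0, 15)*P(39, v(2)) = -21*(15 + 15*39) = -21*(15 + 585) = -21*600 = -12600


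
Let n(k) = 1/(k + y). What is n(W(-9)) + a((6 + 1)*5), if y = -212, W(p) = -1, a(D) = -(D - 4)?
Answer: -6604/213 ≈ -31.005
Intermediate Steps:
a(D) = 4 - D (a(D) = -(-4 + D) = 4 - D)
n(k) = 1/(-212 + k) (n(k) = 1/(k - 212) = 1/(-212 + k))
n(W(-9)) + a((6 + 1)*5) = 1/(-212 - 1) + (4 - (6 + 1)*5) = 1/(-213) + (4 - 7*5) = -1/213 + (4 - 1*35) = -1/213 + (4 - 35) = -1/213 - 31 = -6604/213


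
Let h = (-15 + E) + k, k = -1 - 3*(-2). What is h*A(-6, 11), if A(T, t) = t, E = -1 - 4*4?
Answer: -297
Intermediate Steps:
E = -17 (E = -1 - 16 = -17)
k = 5 (k = -1 + 6 = 5)
h = -27 (h = (-15 - 17) + 5 = -32 + 5 = -27)
h*A(-6, 11) = -27*11 = -297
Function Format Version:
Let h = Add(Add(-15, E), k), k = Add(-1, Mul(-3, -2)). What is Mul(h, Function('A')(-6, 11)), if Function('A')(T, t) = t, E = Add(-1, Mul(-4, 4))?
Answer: -297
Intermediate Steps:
E = -17 (E = Add(-1, -16) = -17)
k = 5 (k = Add(-1, 6) = 5)
h = -27 (h = Add(Add(-15, -17), 5) = Add(-32, 5) = -27)
Mul(h, Function('A')(-6, 11)) = Mul(-27, 11) = -297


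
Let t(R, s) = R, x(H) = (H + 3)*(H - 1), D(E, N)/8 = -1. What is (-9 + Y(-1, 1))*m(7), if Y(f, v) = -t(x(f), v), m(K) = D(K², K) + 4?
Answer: 20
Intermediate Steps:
D(E, N) = -8 (D(E, N) = 8*(-1) = -8)
x(H) = (-1 + H)*(3 + H) (x(H) = (3 + H)*(-1 + H) = (-1 + H)*(3 + H))
m(K) = -4 (m(K) = -8 + 4 = -4)
Y(f, v) = 3 - f² - 2*f (Y(f, v) = -(-3 + f² + 2*f) = 3 - f² - 2*f)
(-9 + Y(-1, 1))*m(7) = (-9 + (3 - 1*(-1)² - 2*(-1)))*(-4) = (-9 + (3 - 1*1 + 2))*(-4) = (-9 + (3 - 1 + 2))*(-4) = (-9 + 4)*(-4) = -5*(-4) = 20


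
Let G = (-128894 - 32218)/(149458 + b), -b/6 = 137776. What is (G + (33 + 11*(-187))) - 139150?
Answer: -47801294670/338599 ≈ -1.4117e+5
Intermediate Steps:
b = -826656 (b = -6*137776 = -826656)
G = 80556/338599 (G = (-128894 - 32218)/(149458 - 826656) = -161112/(-677198) = -161112*(-1/677198) = 80556/338599 ≈ 0.23791)
(G + (33 + 11*(-187))) - 139150 = (80556/338599 + (33 + 11*(-187))) - 139150 = (80556/338599 + (33 - 2057)) - 139150 = (80556/338599 - 2024) - 139150 = -685243820/338599 - 139150 = -47801294670/338599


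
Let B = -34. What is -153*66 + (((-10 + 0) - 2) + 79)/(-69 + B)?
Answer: -1040161/103 ≈ -10099.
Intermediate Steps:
-153*66 + (((-10 + 0) - 2) + 79)/(-69 + B) = -153*66 + (((-10 + 0) - 2) + 79)/(-69 - 34) = -10098 + ((-10 - 2) + 79)/(-103) = -10098 + (-12 + 79)*(-1/103) = -10098 + 67*(-1/103) = -10098 - 67/103 = -1040161/103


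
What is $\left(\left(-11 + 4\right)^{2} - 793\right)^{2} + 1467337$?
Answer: $2020873$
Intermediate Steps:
$\left(\left(-11 + 4\right)^{2} - 793\right)^{2} + 1467337 = \left(\left(-7\right)^{2} - 793\right)^{2} + 1467337 = \left(49 - 793\right)^{2} + 1467337 = \left(-744\right)^{2} + 1467337 = 553536 + 1467337 = 2020873$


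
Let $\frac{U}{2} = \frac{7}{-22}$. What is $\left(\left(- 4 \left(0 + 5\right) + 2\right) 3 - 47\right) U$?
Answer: $\frac{707}{11} \approx 64.273$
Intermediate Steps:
$U = - \frac{7}{11}$ ($U = 2 \frac{7}{-22} = 2 \cdot 7 \left(- \frac{1}{22}\right) = 2 \left(- \frac{7}{22}\right) = - \frac{7}{11} \approx -0.63636$)
$\left(\left(- 4 \left(0 + 5\right) + 2\right) 3 - 47\right) U = \left(\left(- 4 \left(0 + 5\right) + 2\right) 3 - 47\right) \left(- \frac{7}{11}\right) = \left(\left(\left(-4\right) 5 + 2\right) 3 - 47\right) \left(- \frac{7}{11}\right) = \left(\left(-20 + 2\right) 3 - 47\right) \left(- \frac{7}{11}\right) = \left(\left(-18\right) 3 - 47\right) \left(- \frac{7}{11}\right) = \left(-54 - 47\right) \left(- \frac{7}{11}\right) = \left(-101\right) \left(- \frac{7}{11}\right) = \frac{707}{11}$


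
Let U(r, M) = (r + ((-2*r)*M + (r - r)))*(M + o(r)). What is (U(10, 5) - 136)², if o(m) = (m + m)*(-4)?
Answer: 43744996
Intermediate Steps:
o(m) = -8*m (o(m) = (2*m)*(-4) = -8*m)
U(r, M) = (M - 8*r)*(r - 2*M*r) (U(r, M) = (r + ((-2*r)*M + (r - r)))*(M - 8*r) = (r + (-2*M*r + 0))*(M - 8*r) = (r - 2*M*r)*(M - 8*r) = (M - 8*r)*(r - 2*M*r))
(U(10, 5) - 136)² = (10*(5 - 8*10 - 2*5² + 16*5*10) - 136)² = (10*(5 - 80 - 2*25 + 800) - 136)² = (10*(5 - 80 - 50 + 800) - 136)² = (10*675 - 136)² = (6750 - 136)² = 6614² = 43744996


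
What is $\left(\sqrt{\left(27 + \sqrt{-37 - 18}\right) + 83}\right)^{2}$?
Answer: $110 + i \sqrt{55} \approx 110.0 + 7.4162 i$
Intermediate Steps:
$\left(\sqrt{\left(27 + \sqrt{-37 - 18}\right) + 83}\right)^{2} = \left(\sqrt{\left(27 + \sqrt{-55}\right) + 83}\right)^{2} = \left(\sqrt{\left(27 + i \sqrt{55}\right) + 83}\right)^{2} = \left(\sqrt{110 + i \sqrt{55}}\right)^{2} = 110 + i \sqrt{55}$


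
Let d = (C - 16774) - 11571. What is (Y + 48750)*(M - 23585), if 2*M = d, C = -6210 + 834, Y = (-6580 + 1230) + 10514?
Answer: -2180578687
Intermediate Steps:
Y = 5164 (Y = -5350 + 10514 = 5164)
C = -5376
d = -33721 (d = (-5376 - 16774) - 11571 = -22150 - 11571 = -33721)
M = -33721/2 (M = (½)*(-33721) = -33721/2 ≈ -16861.)
(Y + 48750)*(M - 23585) = (5164 + 48750)*(-33721/2 - 23585) = 53914*(-80891/2) = -2180578687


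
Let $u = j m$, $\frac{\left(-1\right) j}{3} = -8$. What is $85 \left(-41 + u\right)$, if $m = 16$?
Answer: $29155$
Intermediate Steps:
$j = 24$ ($j = \left(-3\right) \left(-8\right) = 24$)
$u = 384$ ($u = 24 \cdot 16 = 384$)
$85 \left(-41 + u\right) = 85 \left(-41 + 384\right) = 85 \cdot 343 = 29155$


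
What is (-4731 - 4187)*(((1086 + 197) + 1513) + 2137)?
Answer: -43992494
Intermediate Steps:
(-4731 - 4187)*(((1086 + 197) + 1513) + 2137) = -8918*((1283 + 1513) + 2137) = -8918*(2796 + 2137) = -8918*4933 = -43992494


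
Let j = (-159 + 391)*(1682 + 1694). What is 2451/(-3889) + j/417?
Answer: 3044967181/1621713 ≈ 1877.6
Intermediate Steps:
j = 783232 (j = 232*3376 = 783232)
2451/(-3889) + j/417 = 2451/(-3889) + 783232/417 = 2451*(-1/3889) + 783232*(1/417) = -2451/3889 + 783232/417 = 3044967181/1621713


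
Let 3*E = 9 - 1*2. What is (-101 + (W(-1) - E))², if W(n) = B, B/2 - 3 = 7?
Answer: 62500/9 ≈ 6944.4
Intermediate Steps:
B = 20 (B = 6 + 2*7 = 6 + 14 = 20)
W(n) = 20
E = 7/3 (E = (9 - 1*2)/3 = (9 - 2)/3 = (⅓)*7 = 7/3 ≈ 2.3333)
(-101 + (W(-1) - E))² = (-101 + (20 - 1*7/3))² = (-101 + (20 - 7/3))² = (-101 + 53/3)² = (-250/3)² = 62500/9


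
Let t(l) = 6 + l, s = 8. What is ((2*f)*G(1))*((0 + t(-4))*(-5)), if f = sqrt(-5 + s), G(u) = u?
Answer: -20*sqrt(3) ≈ -34.641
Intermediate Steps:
f = sqrt(3) (f = sqrt(-5 + 8) = sqrt(3) ≈ 1.7320)
((2*f)*G(1))*((0 + t(-4))*(-5)) = ((2*sqrt(3))*1)*((0 + (6 - 4))*(-5)) = (2*sqrt(3))*((0 + 2)*(-5)) = (2*sqrt(3))*(2*(-5)) = (2*sqrt(3))*(-10) = -20*sqrt(3)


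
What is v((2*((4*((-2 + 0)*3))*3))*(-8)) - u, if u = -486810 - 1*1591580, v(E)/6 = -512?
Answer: 2075318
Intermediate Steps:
v(E) = -3072 (v(E) = 6*(-512) = -3072)
u = -2078390 (u = -486810 - 1591580 = -2078390)
v((2*((4*((-2 + 0)*3))*3))*(-8)) - u = -3072 - 1*(-2078390) = -3072 + 2078390 = 2075318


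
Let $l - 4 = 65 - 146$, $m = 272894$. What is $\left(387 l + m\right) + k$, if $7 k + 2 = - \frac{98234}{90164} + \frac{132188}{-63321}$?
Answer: $\frac{4857621639829513}{19982461254} \approx 2.4309 \cdot 10^{5}$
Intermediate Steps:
$l = -77$ ($l = 4 + \left(65 - 146\right) = 4 - 81 = -77$)
$k = - \frac{14778711617}{19982461254}$ ($k = - \frac{2}{7} + \frac{- \frac{98234}{90164} + \frac{132188}{-63321}}{7} = - \frac{2}{7} + \frac{\left(-98234\right) \frac{1}{90164} + 132188 \left(- \frac{1}{63321}\right)}{7} = - \frac{2}{7} + \frac{- \frac{49117}{45082} - \frac{132188}{63321}}{7} = - \frac{2}{7} + \frac{1}{7} \left(- \frac{9069436973}{2854637322}\right) = - \frac{2}{7} - \frac{9069436973}{19982461254} = - \frac{14778711617}{19982461254} \approx -0.73958$)
$\left(387 l + m\right) + k = \left(387 \left(-77\right) + 272894\right) - \frac{14778711617}{19982461254} = \left(-29799 + 272894\right) - \frac{14778711617}{19982461254} = 243095 - \frac{14778711617}{19982461254} = \frac{4857621639829513}{19982461254}$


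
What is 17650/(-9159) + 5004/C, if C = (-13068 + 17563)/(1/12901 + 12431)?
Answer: 7349102821283402/531130364205 ≈ 13837.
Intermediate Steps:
C = 57989995/160372332 (C = 4495/(1/12901 + 12431) = 4495/(160372332/12901) = 4495*(12901/160372332) = 57989995/160372332 ≈ 0.36160)
17650/(-9159) + 5004/C = 17650/(-9159) + 5004/(57989995/160372332) = 17650*(-1/9159) + 5004*(160372332/57989995) = -17650/9159 + 802503149328/57989995 = 7349102821283402/531130364205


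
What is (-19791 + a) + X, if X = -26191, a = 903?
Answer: -45079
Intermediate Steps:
(-19791 + a) + X = (-19791 + 903) - 26191 = -18888 - 26191 = -45079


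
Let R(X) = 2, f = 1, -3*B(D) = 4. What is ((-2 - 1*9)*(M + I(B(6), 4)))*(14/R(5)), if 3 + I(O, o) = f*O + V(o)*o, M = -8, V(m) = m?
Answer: -847/3 ≈ -282.33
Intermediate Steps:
B(D) = -4/3 (B(D) = -1/3*4 = -4/3)
I(O, o) = -3 + O + o**2 (I(O, o) = -3 + (1*O + o*o) = -3 + (O + o**2) = -3 + O + o**2)
((-2 - 1*9)*(M + I(B(6), 4)))*(14/R(5)) = ((-2 - 1*9)*(-8 + (-3 - 4/3 + 4**2)))*(14/2) = ((-2 - 9)*(-8 + (-3 - 4/3 + 16)))*(14*(1/2)) = -11*(-8 + 35/3)*7 = -11*11/3*7 = -121/3*7 = -847/3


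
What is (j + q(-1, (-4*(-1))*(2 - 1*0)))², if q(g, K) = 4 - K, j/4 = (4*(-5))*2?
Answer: 26896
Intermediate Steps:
j = -160 (j = 4*((4*(-5))*2) = 4*(-20*2) = 4*(-40) = -160)
(j + q(-1, (-4*(-1))*(2 - 1*0)))² = (-160 + (4 - (-4*(-1))*(2 - 1*0)))² = (-160 + (4 - 4*(2 + 0)))² = (-160 + (4 - 4*2))² = (-160 + (4 - 1*8))² = (-160 + (4 - 8))² = (-160 - 4)² = (-164)² = 26896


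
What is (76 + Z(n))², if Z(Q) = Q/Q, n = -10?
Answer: 5929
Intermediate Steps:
Z(Q) = 1
(76 + Z(n))² = (76 + 1)² = 77² = 5929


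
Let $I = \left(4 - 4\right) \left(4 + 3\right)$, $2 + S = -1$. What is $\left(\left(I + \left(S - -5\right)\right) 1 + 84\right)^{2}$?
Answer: $7396$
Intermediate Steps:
$S = -3$ ($S = -2 - 1 = -3$)
$I = 0$ ($I = 0 \cdot 7 = 0$)
$\left(\left(I + \left(S - -5\right)\right) 1 + 84\right)^{2} = \left(\left(0 - -2\right) 1 + 84\right)^{2} = \left(\left(0 + \left(-3 + 5\right)\right) 1 + 84\right)^{2} = \left(\left(0 + 2\right) 1 + 84\right)^{2} = \left(2 \cdot 1 + 84\right)^{2} = \left(2 + 84\right)^{2} = 86^{2} = 7396$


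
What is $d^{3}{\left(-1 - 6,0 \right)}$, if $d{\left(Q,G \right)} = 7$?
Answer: $343$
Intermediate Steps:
$d^{3}{\left(-1 - 6,0 \right)} = 7^{3} = 343$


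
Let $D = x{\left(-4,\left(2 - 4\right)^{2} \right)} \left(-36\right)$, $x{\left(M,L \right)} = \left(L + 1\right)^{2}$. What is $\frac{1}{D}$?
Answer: $- \frac{1}{900} \approx -0.0011111$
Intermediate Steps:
$x{\left(M,L \right)} = \left(1 + L\right)^{2}$
$D = -900$ ($D = \left(1 + \left(2 - 4\right)^{2}\right)^{2} \left(-36\right) = \left(1 + \left(-2\right)^{2}\right)^{2} \left(-36\right) = \left(1 + 4\right)^{2} \left(-36\right) = 5^{2} \left(-36\right) = 25 \left(-36\right) = -900$)
$\frac{1}{D} = \frac{1}{-900} = - \frac{1}{900}$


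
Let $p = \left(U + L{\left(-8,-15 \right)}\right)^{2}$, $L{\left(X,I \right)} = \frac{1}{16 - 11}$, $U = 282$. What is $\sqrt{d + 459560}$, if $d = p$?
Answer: $\frac{3 \sqrt{1497769}}{5} \approx 734.3$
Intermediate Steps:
$L{\left(X,I \right)} = \frac{1}{5}$
$p = \frac{1990921}{25}$ ($p = \left(282 + \frac{1}{5}\right)^{2} = \left(\frac{1411}{5}\right)^{2} = \frac{1990921}{25} \approx 79637.0$)
$d = \frac{1990921}{25} \approx 79637.0$
$\sqrt{d + 459560} = \sqrt{\frac{1990921}{25} + 459560} = \sqrt{\frac{13479921}{25}} = \frac{3 \sqrt{1497769}}{5}$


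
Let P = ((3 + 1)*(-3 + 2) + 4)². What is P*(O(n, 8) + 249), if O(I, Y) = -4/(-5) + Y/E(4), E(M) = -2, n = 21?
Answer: 0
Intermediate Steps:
P = 0 (P = (4*(-1) + 4)² = (-4 + 4)² = 0² = 0)
O(I, Y) = ⅘ - Y/2 (O(I, Y) = -4/(-5) + Y/(-2) = -4*(-⅕) + Y*(-½) = ⅘ - Y/2)
P*(O(n, 8) + 249) = 0*((⅘ - ½*8) + 249) = 0*((⅘ - 4) + 249) = 0*(-16/5 + 249) = 0*(1229/5) = 0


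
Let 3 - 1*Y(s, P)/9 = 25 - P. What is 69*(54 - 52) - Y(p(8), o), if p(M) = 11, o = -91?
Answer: 1155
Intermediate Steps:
Y(s, P) = -198 + 9*P (Y(s, P) = 27 - 9*(25 - P) = 27 + (-225 + 9*P) = -198 + 9*P)
69*(54 - 52) - Y(p(8), o) = 69*(54 - 52) - (-198 + 9*(-91)) = 69*2 - (-198 - 819) = 138 - 1*(-1017) = 138 + 1017 = 1155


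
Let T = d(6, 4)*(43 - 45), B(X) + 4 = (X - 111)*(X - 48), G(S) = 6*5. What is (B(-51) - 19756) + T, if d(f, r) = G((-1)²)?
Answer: -3782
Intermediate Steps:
G(S) = 30
d(f, r) = 30
B(X) = -4 + (-111 + X)*(-48 + X) (B(X) = -4 + (X - 111)*(X - 48) = -4 + (-111 + X)*(-48 + X))
T = -60 (T = 30*(43 - 45) = 30*(-2) = -60)
(B(-51) - 19756) + T = ((5324 + (-51)² - 159*(-51)) - 19756) - 60 = ((5324 + 2601 + 8109) - 19756) - 60 = (16034 - 19756) - 60 = -3722 - 60 = -3782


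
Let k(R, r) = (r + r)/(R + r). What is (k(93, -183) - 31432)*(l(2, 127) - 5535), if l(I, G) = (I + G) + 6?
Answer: 169710840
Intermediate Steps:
k(R, r) = 2*r/(R + r) (k(R, r) = (2*r)/(R + r) = 2*r/(R + r))
l(I, G) = 6 + G + I (l(I, G) = (G + I) + 6 = 6 + G + I)
(k(93, -183) - 31432)*(l(2, 127) - 5535) = (2*(-183)/(93 - 183) - 31432)*((6 + 127 + 2) - 5535) = (2*(-183)/(-90) - 31432)*(135 - 5535) = (2*(-183)*(-1/90) - 31432)*(-5400) = (61/15 - 31432)*(-5400) = -471419/15*(-5400) = 169710840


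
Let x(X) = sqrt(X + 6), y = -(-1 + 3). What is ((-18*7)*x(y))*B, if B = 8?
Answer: -2016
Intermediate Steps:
y = -2 (y = -1*2 = -2)
x(X) = sqrt(6 + X)
((-18*7)*x(y))*B = ((-18*7)*sqrt(6 - 2))*8 = -126*sqrt(4)*8 = -126*2*8 = -252*8 = -2016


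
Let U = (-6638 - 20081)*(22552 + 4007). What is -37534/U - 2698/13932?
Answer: -15190941295/78464794122 ≈ -0.19360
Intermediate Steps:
U = -709629921 (U = -26719*26559 = -709629921)
-37534/U - 2698/13932 = -37534/(-709629921) - 2698/13932 = -37534*(-1/709629921) - 2698*1/13932 = 5362/101375703 - 1349/6966 = -15190941295/78464794122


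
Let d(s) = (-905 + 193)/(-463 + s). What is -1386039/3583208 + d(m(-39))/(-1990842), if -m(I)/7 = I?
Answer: -131071408915829/338846046603960 ≈ -0.38682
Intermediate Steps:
m(I) = -7*I
d(s) = -712/(-463 + s)
-1386039/3583208 + d(m(-39))/(-1990842) = -1386039/3583208 - 712/(-463 - 7*(-39))/(-1990842) = -1386039*1/3583208 - 712/(-463 + 273)*(-1/1990842) = -1386039/3583208 - 712/(-190)*(-1/1990842) = -1386039/3583208 - 712*(-1/190)*(-1/1990842) = -1386039/3583208 + (356/95)*(-1/1990842) = -1386039/3583208 - 178/94564995 = -131071408915829/338846046603960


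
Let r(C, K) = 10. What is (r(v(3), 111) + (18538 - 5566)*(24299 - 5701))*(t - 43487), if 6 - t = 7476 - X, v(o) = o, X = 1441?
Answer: -11945896719256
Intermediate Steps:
t = -6029 (t = 6 - (7476 - 1*1441) = 6 - (7476 - 1441) = 6 - 1*6035 = 6 - 6035 = -6029)
(r(v(3), 111) + (18538 - 5566)*(24299 - 5701))*(t - 43487) = (10 + (18538 - 5566)*(24299 - 5701))*(-6029 - 43487) = (10 + 12972*18598)*(-49516) = (10 + 241253256)*(-49516) = 241253266*(-49516) = -11945896719256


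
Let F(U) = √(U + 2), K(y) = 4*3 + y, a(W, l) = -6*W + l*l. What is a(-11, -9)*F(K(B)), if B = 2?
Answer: 588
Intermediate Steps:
a(W, l) = l² - 6*W (a(W, l) = -6*W + l² = l² - 6*W)
K(y) = 12 + y
F(U) = √(2 + U)
a(-11, -9)*F(K(B)) = ((-9)² - 6*(-11))*√(2 + (12 + 2)) = (81 + 66)*√(2 + 14) = 147*√16 = 147*4 = 588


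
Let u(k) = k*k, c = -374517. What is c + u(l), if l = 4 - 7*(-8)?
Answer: -370917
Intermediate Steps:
l = 60 (l = 4 + 56 = 60)
u(k) = k²
c + u(l) = -374517 + 60² = -374517 + 3600 = -370917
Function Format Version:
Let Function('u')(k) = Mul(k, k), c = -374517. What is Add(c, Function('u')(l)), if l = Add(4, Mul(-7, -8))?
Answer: -370917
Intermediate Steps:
l = 60 (l = Add(4, 56) = 60)
Function('u')(k) = Pow(k, 2)
Add(c, Function('u')(l)) = Add(-374517, Pow(60, 2)) = Add(-374517, 3600) = -370917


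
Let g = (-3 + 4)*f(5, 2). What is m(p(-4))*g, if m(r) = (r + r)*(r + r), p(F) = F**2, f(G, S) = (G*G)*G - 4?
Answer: 123904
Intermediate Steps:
f(G, S) = -4 + G**3 (f(G, S) = G**2*G - 4 = G**3 - 4 = -4 + G**3)
m(r) = 4*r**2 (m(r) = (2*r)*(2*r) = 4*r**2)
g = 121 (g = (-3 + 4)*(-4 + 5**3) = 1*(-4 + 125) = 1*121 = 121)
m(p(-4))*g = (4*((-4)**2)**2)*121 = (4*16**2)*121 = (4*256)*121 = 1024*121 = 123904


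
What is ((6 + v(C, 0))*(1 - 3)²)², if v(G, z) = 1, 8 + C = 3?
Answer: 784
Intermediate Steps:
C = -5 (C = -8 + 3 = -5)
((6 + v(C, 0))*(1 - 3)²)² = ((6 + 1)*(1 - 3)²)² = (7*(-2)²)² = (7*4)² = 28² = 784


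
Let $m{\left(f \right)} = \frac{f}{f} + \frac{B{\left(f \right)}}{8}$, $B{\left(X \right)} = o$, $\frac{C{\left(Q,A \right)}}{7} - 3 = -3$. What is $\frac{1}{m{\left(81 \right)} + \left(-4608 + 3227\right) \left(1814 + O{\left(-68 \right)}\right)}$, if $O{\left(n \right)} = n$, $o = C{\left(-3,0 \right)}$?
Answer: $- \frac{1}{2411225} \approx -4.1473 \cdot 10^{-7}$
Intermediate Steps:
$C{\left(Q,A \right)} = 0$ ($C{\left(Q,A \right)} = 21 + 7 \left(-3\right) = 21 - 21 = 0$)
$o = 0$
$B{\left(X \right)} = 0$
$m{\left(f \right)} = 1$ ($m{\left(f \right)} = \frac{f}{f} + \frac{0}{8} = 1 + 0 \cdot \frac{1}{8} = 1 + 0 = 1$)
$\frac{1}{m{\left(81 \right)} + \left(-4608 + 3227\right) \left(1814 + O{\left(-68 \right)}\right)} = \frac{1}{1 + \left(-4608 + 3227\right) \left(1814 - 68\right)} = \frac{1}{1 - 2411226} = \frac{1}{-2411225} = - \frac{1}{2411225}$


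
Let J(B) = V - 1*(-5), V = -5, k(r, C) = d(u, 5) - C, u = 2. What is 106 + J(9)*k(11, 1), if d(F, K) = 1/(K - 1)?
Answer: 106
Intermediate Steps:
d(F, K) = 1/(-1 + K)
k(r, C) = ¼ - C (k(r, C) = 1/(-1 + 5) - C = 1/4 - C = ¼ - C)
J(B) = 0 (J(B) = -5 - 1*(-5) = -5 + 5 = 0)
106 + J(9)*k(11, 1) = 106 + 0*(¼ - 1*1) = 106 + 0*(¼ - 1) = 106 + 0*(-¾) = 106 + 0 = 106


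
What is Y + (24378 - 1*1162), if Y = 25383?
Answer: 48599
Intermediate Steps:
Y + (24378 - 1*1162) = 25383 + (24378 - 1*1162) = 25383 + (24378 - 1162) = 25383 + 23216 = 48599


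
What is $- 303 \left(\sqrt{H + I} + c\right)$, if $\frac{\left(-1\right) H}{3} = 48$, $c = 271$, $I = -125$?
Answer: $-82113 - 303 i \sqrt{269} \approx -82113.0 - 4969.6 i$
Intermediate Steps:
$H = -144$ ($H = \left(-3\right) 48 = -144$)
$- 303 \left(\sqrt{H + I} + c\right) = - 303 \left(\sqrt{-144 - 125} + 271\right) = - 303 \left(\sqrt{-269} + 271\right) = - 303 \left(i \sqrt{269} + 271\right) = - 303 \left(271 + i \sqrt{269}\right) = -82113 - 303 i \sqrt{269}$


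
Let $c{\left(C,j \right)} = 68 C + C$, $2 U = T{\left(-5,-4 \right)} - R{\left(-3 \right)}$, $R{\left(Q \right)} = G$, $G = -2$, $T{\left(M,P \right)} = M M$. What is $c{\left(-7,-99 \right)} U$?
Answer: $- \frac{13041}{2} \approx -6520.5$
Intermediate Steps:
$T{\left(M,P \right)} = M^{2}$
$R{\left(Q \right)} = -2$
$U = \frac{27}{2}$ ($U = \frac{\left(-5\right)^{2} - -2}{2} = \frac{25 + 2}{2} = \frac{1}{2} \cdot 27 = \frac{27}{2} \approx 13.5$)
$c{\left(C,j \right)} = 69 C$
$c{\left(-7,-99 \right)} U = 69 \left(-7\right) \frac{27}{2} = \left(-483\right) \frac{27}{2} = - \frac{13041}{2}$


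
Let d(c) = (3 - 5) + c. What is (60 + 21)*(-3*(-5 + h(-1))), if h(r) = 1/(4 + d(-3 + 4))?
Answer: 1134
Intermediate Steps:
d(c) = -2 + c
h(r) = ⅓ (h(r) = 1/(4 + (-2 + (-3 + 4))) = 1/(4 + (-2 + 1)) = 1/(4 - 1) = 1/3 = ⅓)
(60 + 21)*(-3*(-5 + h(-1))) = (60 + 21)*(-3*(-5 + ⅓)) = 81*(-3*(-14/3)) = 81*14 = 1134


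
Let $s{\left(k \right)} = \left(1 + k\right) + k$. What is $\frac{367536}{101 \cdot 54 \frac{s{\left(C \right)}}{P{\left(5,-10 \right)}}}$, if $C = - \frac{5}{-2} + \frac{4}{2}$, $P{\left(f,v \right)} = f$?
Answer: $\frac{30628}{909} \approx 33.694$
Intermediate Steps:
$C = \frac{9}{2}$ ($C = \left(-5\right) \left(- \frac{1}{2}\right) + 4 \cdot \frac{1}{2} = \frac{5}{2} + 2 = \frac{9}{2} \approx 4.5$)
$s{\left(k \right)} = 1 + 2 k$
$\frac{367536}{101 \cdot 54 \frac{s{\left(C \right)}}{P{\left(5,-10 \right)}}} = \frac{367536}{101 \cdot 54 \frac{1 + 2 \cdot \frac{9}{2}}{5}} = \frac{367536}{5454 \left(1 + 9\right) \frac{1}{5}} = \frac{367536}{5454 \cdot 10 \cdot \frac{1}{5}} = \frac{367536}{5454 \cdot 2} = \frac{367536}{10908} = 367536 \cdot \frac{1}{10908} = \frac{30628}{909}$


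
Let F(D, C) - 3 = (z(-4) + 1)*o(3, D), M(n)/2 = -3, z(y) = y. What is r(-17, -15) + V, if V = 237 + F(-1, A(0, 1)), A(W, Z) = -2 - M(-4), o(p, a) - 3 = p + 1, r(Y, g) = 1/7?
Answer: 1534/7 ≈ 219.14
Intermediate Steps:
r(Y, g) = ⅐
M(n) = -6 (M(n) = 2*(-3) = -6)
o(p, a) = 4 + p (o(p, a) = 3 + (p + 1) = 3 + (1 + p) = 4 + p)
A(W, Z) = 4 (A(W, Z) = -2 - 1*(-6) = -2 + 6 = 4)
F(D, C) = -18 (F(D, C) = 3 + (-4 + 1)*(4 + 3) = 3 - 3*7 = 3 - 21 = -18)
V = 219 (V = 237 - 18 = 219)
r(-17, -15) + V = ⅐ + 219 = 1534/7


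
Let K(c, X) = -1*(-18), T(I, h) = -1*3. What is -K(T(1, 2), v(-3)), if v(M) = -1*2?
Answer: -18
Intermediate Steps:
v(M) = -2
T(I, h) = -3
K(c, X) = 18
-K(T(1, 2), v(-3)) = -1*18 = -18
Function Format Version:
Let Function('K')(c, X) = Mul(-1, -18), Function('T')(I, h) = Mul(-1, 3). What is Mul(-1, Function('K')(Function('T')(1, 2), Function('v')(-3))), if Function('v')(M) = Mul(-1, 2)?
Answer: -18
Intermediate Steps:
Function('v')(M) = -2
Function('T')(I, h) = -3
Function('K')(c, X) = 18
Mul(-1, Function('K')(Function('T')(1, 2), Function('v')(-3))) = Mul(-1, 18) = -18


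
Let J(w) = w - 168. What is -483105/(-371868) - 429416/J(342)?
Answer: -3800047829/1540596 ≈ -2466.6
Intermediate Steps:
J(w) = -168 + w
-483105/(-371868) - 429416/J(342) = -483105/(-371868) - 429416/(-168 + 342) = -483105*(-1/371868) - 429416/174 = 23005/17708 - 429416*1/174 = 23005/17708 - 214708/87 = -3800047829/1540596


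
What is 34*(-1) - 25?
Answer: -59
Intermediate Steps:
34*(-1) - 25 = -34 - 25 = -59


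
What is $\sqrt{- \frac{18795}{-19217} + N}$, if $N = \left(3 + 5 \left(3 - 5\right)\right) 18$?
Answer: $\frac{i \sqrt{46169745699}}{19217} \approx 11.181 i$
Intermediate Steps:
$N = -126$ ($N = \left(3 + 5 \left(-2\right)\right) 18 = \left(3 - 10\right) 18 = \left(-7\right) 18 = -126$)
$\sqrt{- \frac{18795}{-19217} + N} = \sqrt{- \frac{18795}{-19217} - 126} = \sqrt{\left(-18795\right) \left(- \frac{1}{19217}\right) - 126} = \sqrt{\frac{18795}{19217} - 126} = \sqrt{- \frac{2402547}{19217}} = \frac{i \sqrt{46169745699}}{19217}$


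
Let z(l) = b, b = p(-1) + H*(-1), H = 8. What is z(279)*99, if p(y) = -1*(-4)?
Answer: -396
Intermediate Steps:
p(y) = 4
b = -4 (b = 4 + 8*(-1) = 4 - 8 = -4)
z(l) = -4
z(279)*99 = -4*99 = -396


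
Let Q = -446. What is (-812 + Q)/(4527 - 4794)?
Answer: 1258/267 ≈ 4.7116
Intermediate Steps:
(-812 + Q)/(4527 - 4794) = (-812 - 446)/(4527 - 4794) = -1258/(-267) = -1258*(-1/267) = 1258/267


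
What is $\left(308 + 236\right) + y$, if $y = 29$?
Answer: $573$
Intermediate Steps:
$\left(308 + 236\right) + y = \left(308 + 236\right) + 29 = 544 + 29 = 573$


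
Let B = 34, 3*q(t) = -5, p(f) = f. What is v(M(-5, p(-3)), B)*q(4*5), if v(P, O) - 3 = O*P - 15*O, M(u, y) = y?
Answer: 1015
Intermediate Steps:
q(t) = -5/3 (q(t) = (⅓)*(-5) = -5/3)
v(P, O) = 3 - 15*O + O*P (v(P, O) = 3 + (O*P - 15*O) = 3 + (-15*O + O*P) = 3 - 15*O + O*P)
v(M(-5, p(-3)), B)*q(4*5) = (3 - 15*34 + 34*(-3))*(-5/3) = (3 - 510 - 102)*(-5/3) = -609*(-5/3) = 1015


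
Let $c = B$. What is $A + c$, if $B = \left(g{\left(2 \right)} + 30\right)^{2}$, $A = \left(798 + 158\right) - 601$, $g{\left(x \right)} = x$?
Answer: $1379$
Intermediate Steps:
$A = 355$ ($A = 956 - 601 = 355$)
$B = 1024$ ($B = \left(2 + 30\right)^{2} = 32^{2} = 1024$)
$c = 1024$
$A + c = 355 + 1024 = 1379$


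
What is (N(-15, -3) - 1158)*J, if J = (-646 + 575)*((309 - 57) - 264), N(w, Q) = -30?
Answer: -1012176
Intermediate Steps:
J = 852 (J = -71*(252 - 264) = -71*(-12) = 852)
(N(-15, -3) - 1158)*J = (-30 - 1158)*852 = -1188*852 = -1012176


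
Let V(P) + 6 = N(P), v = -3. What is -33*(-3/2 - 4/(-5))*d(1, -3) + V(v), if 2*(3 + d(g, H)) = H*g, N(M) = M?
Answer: -2259/20 ≈ -112.95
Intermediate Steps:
V(P) = -6 + P
d(g, H) = -3 + H*g/2 (d(g, H) = -3 + (H*g)/2 = -3 + H*g/2)
-33*(-3/2 - 4/(-5))*d(1, -3) + V(v) = -33*(-3/2 - 4/(-5))*(-3 + (½)*(-3)*1) + (-6 - 3) = -33*(-3*½ - 4*(-⅕))*(-3 - 3/2) - 9 = -33*(-3/2 + ⅘)*(-9)/2 - 9 = -(-231)*(-9)/(10*2) - 9 = -33*63/20 - 9 = -2079/20 - 9 = -2259/20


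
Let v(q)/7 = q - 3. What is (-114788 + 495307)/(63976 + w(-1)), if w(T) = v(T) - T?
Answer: 380519/63949 ≈ 5.9503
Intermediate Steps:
v(q) = -21 + 7*q (v(q) = 7*(q - 3) = 7*(-3 + q) = -21 + 7*q)
w(T) = -21 + 6*T (w(T) = (-21 + 7*T) - T = -21 + 6*T)
(-114788 + 495307)/(63976 + w(-1)) = (-114788 + 495307)/(63976 + (-21 + 6*(-1))) = 380519/(63976 + (-21 - 6)) = 380519/(63976 - 27) = 380519/63949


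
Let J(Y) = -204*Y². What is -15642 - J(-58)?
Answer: 670614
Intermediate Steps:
-15642 - J(-58) = -15642 - (-204)*(-58)² = -15642 - (-204)*3364 = -15642 - 1*(-686256) = -15642 + 686256 = 670614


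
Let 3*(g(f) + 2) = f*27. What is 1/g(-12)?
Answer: -1/110 ≈ -0.0090909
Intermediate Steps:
g(f) = -2 + 9*f (g(f) = -2 + (f*27)/3 = -2 + (27*f)/3 = -2 + 9*f)
1/g(-12) = 1/(-2 + 9*(-12)) = 1/(-2 - 108) = 1/(-110) = -1/110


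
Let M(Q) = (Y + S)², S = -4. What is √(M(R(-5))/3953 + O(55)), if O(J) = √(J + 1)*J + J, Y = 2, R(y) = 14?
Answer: √(859457307 + 1718882990*√14)/3953 ≈ 21.601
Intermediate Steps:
M(Q) = 4 (M(Q) = (2 - 4)² = (-2)² = 4)
O(J) = J + J*√(1 + J) (O(J) = √(1 + J)*J + J = J*√(1 + J) + J = J + J*√(1 + J))
√(M(R(-5))/3953 + O(55)) = √(4/3953 + 55*(1 + √(1 + 55))) = √(4*(1/3953) + 55*(1 + √56)) = √(4/3953 + 55*(1 + 2*√14)) = √(4/3953 + (55 + 110*√14)) = √(217419/3953 + 110*√14)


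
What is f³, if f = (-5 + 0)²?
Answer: 15625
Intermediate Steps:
f = 25 (f = (-5)² = 25)
f³ = 25³ = 15625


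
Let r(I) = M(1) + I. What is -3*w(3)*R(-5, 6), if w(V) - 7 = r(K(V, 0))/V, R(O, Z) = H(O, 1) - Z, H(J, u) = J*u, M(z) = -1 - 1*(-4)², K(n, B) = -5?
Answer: -11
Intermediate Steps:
M(z) = -17 (M(z) = -1 - 1*16 = -1 - 16 = -17)
r(I) = -17 + I
R(O, Z) = O - Z (R(O, Z) = O*1 - Z = O - Z)
w(V) = 7 - 22/V (w(V) = 7 + (-17 - 5)/V = 7 - 22/V)
-3*w(3)*R(-5, 6) = -3*(7 - 22/3)*(-5 - 1*6) = -3*(7 - 22*⅓)*(-5 - 6) = -3*(7 - 22/3)*(-11) = -(-1)*(-11) = -3*11/3 = -11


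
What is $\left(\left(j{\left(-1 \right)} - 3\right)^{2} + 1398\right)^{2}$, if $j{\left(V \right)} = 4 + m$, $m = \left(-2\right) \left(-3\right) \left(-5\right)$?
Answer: $5013121$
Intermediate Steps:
$m = -30$ ($m = 6 \left(-5\right) = -30$)
$j{\left(V \right)} = -26$ ($j{\left(V \right)} = 4 - 30 = -26$)
$\left(\left(j{\left(-1 \right)} - 3\right)^{2} + 1398\right)^{2} = \left(\left(-26 - 3\right)^{2} + 1398\right)^{2} = \left(\left(-29\right)^{2} + 1398\right)^{2} = \left(841 + 1398\right)^{2} = 2239^{2} = 5013121$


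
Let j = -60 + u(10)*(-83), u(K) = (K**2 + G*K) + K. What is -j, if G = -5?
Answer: 5040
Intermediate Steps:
u(K) = K**2 - 4*K (u(K) = (K**2 - 5*K) + K = K**2 - 4*K)
j = -5040 (j = -60 + (10*(-4 + 10))*(-83) = -60 + (10*6)*(-83) = -60 + 60*(-83) = -60 - 4980 = -5040)
-j = -1*(-5040) = 5040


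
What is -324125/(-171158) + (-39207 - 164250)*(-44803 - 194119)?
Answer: 8320050859688057/171158 ≈ 4.8610e+10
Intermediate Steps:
-324125/(-171158) + (-39207 - 164250)*(-44803 - 194119) = -324125*(-1/171158) - 203457*(-238922) = 324125/171158 + 48610353354 = 8320050859688057/171158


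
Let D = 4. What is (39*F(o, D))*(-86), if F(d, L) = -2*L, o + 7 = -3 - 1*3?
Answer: 26832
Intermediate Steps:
o = -13 (o = -7 + (-3 - 1*3) = -7 + (-3 - 3) = -7 - 6 = -13)
(39*F(o, D))*(-86) = (39*(-2*4))*(-86) = (39*(-8))*(-86) = -312*(-86) = 26832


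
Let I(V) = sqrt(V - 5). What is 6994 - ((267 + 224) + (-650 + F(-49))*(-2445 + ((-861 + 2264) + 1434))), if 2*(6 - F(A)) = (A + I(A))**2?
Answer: 718963 - 57624*I*sqrt(6) ≈ 7.1896e+5 - 1.4115e+5*I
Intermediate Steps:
I(V) = sqrt(-5 + V)
F(A) = 6 - (A + sqrt(-5 + A))**2/2
6994 - ((267 + 224) + (-650 + F(-49))*(-2445 + ((-861 + 2264) + 1434))) = 6994 - ((267 + 224) + (-650 + (6 - (-49 + sqrt(-5 - 49))**2/2))*(-2445 + ((-861 + 2264) + 1434))) = 6994 - (491 + (-650 + (6 - (-49 + sqrt(-54))**2/2))*(-2445 + (1403 + 1434))) = 6994 - (491 + (-650 + (6 - (-49 + 3*I*sqrt(6))**2/2))*(-2445 + 2837)) = 6994 - (491 + (-644 - (-49 + 3*I*sqrt(6))**2/2)*392) = 6994 - (491 + (-252448 - 196*(-49 + 3*I*sqrt(6))**2)) = 6994 - (-251957 - 196*(-49 + 3*I*sqrt(6))**2) = 6994 + (251957 + 196*(-49 + 3*I*sqrt(6))**2) = 258951 + 196*(-49 + 3*I*sqrt(6))**2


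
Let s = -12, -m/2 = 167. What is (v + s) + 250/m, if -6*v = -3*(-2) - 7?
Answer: -12607/1002 ≈ -12.582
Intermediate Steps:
m = -334 (m = -2*167 = -334)
v = ⅙ (v = -(-3*(-2) - 7)/6 = -(6 - 7)/6 = -⅙*(-1) = ⅙ ≈ 0.16667)
(v + s) + 250/m = (⅙ - 12) + 250/(-334) = -71/6 + 250*(-1/334) = -71/6 - 125/167 = -12607/1002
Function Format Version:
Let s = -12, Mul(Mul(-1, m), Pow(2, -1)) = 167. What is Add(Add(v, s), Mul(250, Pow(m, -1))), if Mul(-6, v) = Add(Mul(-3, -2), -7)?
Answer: Rational(-12607, 1002) ≈ -12.582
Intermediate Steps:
m = -334 (m = Mul(-2, 167) = -334)
v = Rational(1, 6) (v = Mul(Rational(-1, 6), Add(Mul(-3, -2), -7)) = Mul(Rational(-1, 6), Add(6, -7)) = Mul(Rational(-1, 6), -1) = Rational(1, 6) ≈ 0.16667)
Add(Add(v, s), Mul(250, Pow(m, -1))) = Add(Add(Rational(1, 6), -12), Mul(250, Pow(-334, -1))) = Add(Rational(-71, 6), Mul(250, Rational(-1, 334))) = Add(Rational(-71, 6), Rational(-125, 167)) = Rational(-12607, 1002)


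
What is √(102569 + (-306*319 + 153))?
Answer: 2*√1277 ≈ 71.470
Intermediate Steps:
√(102569 + (-306*319 + 153)) = √(102569 + (-97614 + 153)) = √(102569 - 97461) = √5108 = 2*√1277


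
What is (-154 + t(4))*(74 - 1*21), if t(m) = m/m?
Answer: -8109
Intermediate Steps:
t(m) = 1
(-154 + t(4))*(74 - 1*21) = (-154 + 1)*(74 - 1*21) = -153*(74 - 21) = -153*53 = -8109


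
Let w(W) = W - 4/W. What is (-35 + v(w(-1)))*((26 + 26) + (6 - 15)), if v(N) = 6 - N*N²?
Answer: -2408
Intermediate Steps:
v(N) = 6 - N³
(-35 + v(w(-1)))*((26 + 26) + (6 - 15)) = (-35 + (6 - (-1 - 4/(-1))³))*((26 + 26) + (6 - 15)) = (-35 + (6 - (-1 - 4*(-1))³))*(52 - 9) = (-35 + (6 - (-1 + 4)³))*43 = (-35 + (6 - 1*3³))*43 = (-35 + (6 - 1*27))*43 = (-35 + (6 - 27))*43 = (-35 - 21)*43 = -56*43 = -2408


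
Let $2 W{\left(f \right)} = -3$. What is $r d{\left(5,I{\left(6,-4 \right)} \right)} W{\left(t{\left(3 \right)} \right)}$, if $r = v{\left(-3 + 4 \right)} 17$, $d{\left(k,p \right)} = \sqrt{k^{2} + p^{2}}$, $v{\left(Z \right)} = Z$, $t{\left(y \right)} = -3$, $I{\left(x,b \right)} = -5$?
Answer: $- \frac{255 \sqrt{2}}{2} \approx -180.31$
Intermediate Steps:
$W{\left(f \right)} = - \frac{3}{2}$ ($W{\left(f \right)} = \frac{1}{2} \left(-3\right) = - \frac{3}{2}$)
$r = 17$ ($r = \left(-3 + 4\right) 17 = 1 \cdot 17 = 17$)
$r d{\left(5,I{\left(6,-4 \right)} \right)} W{\left(t{\left(3 \right)} \right)} = 17 \sqrt{5^{2} + \left(-5\right)^{2}} \left(- \frac{3}{2}\right) = 17 \sqrt{25 + 25} \left(- \frac{3}{2}\right) = 17 \sqrt{50} \left(- \frac{3}{2}\right) = 17 \cdot 5 \sqrt{2} \left(- \frac{3}{2}\right) = 85 \sqrt{2} \left(- \frac{3}{2}\right) = - \frac{255 \sqrt{2}}{2}$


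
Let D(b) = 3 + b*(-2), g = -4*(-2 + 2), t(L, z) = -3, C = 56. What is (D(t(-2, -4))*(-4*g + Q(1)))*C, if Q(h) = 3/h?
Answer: 1512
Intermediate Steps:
g = 0 (g = -4*0 = 0)
D(b) = 3 - 2*b
(D(t(-2, -4))*(-4*g + Q(1)))*C = ((3 - 2*(-3))*(-4*0 + 3/1))*56 = ((3 + 6)*(0 + 3*1))*56 = (9*(0 + 3))*56 = (9*3)*56 = 27*56 = 1512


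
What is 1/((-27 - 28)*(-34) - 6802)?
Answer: -1/4932 ≈ -0.00020276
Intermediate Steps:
1/((-27 - 28)*(-34) - 6802) = 1/(-55*(-34) - 6802) = 1/(1870 - 6802) = 1/(-4932) = -1/4932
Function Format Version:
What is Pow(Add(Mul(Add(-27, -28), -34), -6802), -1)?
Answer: Rational(-1, 4932) ≈ -0.00020276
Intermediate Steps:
Pow(Add(Mul(Add(-27, -28), -34), -6802), -1) = Pow(Add(Mul(-55, -34), -6802), -1) = Pow(Add(1870, -6802), -1) = Pow(-4932, -1) = Rational(-1, 4932)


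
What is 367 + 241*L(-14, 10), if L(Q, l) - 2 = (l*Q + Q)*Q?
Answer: 520445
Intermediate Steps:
L(Q, l) = 2 + Q*(Q + Q*l) (L(Q, l) = 2 + (l*Q + Q)*Q = 2 + (Q*l + Q)*Q = 2 + (Q + Q*l)*Q = 2 + Q*(Q + Q*l))
367 + 241*L(-14, 10) = 367 + 241*(2 + (-14)**2 + 10*(-14)**2) = 367 + 241*(2 + 196 + 10*196) = 367 + 241*(2 + 196 + 1960) = 367 + 241*2158 = 367 + 520078 = 520445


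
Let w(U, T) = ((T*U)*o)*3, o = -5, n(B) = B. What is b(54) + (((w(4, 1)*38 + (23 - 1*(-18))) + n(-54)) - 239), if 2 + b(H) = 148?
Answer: -2386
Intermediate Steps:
b(H) = 146 (b(H) = -2 + 148 = 146)
w(U, T) = -15*T*U (w(U, T) = ((T*U)*(-5))*3 = -5*T*U*3 = -15*T*U)
b(54) + (((w(4, 1)*38 + (23 - 1*(-18))) + n(-54)) - 239) = 146 + (((-15*1*4*38 + (23 - 1*(-18))) - 54) - 239) = 146 + (((-60*38 + (23 + 18)) - 54) - 239) = 146 + (((-2280 + 41) - 54) - 239) = 146 + ((-2239 - 54) - 239) = 146 + (-2293 - 239) = 146 - 2532 = -2386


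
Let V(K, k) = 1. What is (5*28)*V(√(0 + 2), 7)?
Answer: 140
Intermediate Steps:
(5*28)*V(√(0 + 2), 7) = (5*28)*1 = 140*1 = 140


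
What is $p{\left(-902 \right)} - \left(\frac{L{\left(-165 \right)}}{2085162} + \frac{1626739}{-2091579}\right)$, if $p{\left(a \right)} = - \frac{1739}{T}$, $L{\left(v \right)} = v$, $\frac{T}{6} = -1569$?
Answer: $\frac{1097776102164374}{1140474994783677} \approx 0.96256$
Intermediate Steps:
$T = -9414$ ($T = 6 \left(-1569\right) = -9414$)
$p{\left(a \right)} = \frac{1739}{9414}$ ($p{\left(a \right)} = - \frac{1739}{-9414} = \left(-1739\right) \left(- \frac{1}{9414}\right) = \frac{1739}{9414}$)
$p{\left(-902 \right)} - \left(\frac{L{\left(-165 \right)}}{2085162} + \frac{1626739}{-2091579}\right) = \frac{1739}{9414} - \left(- \frac{165}{2085162} + \frac{1626739}{-2091579}\right) = \frac{1739}{9414} - \left(\left(-165\right) \frac{1}{2085162} + 1626739 \left(- \frac{1}{2091579}\right)\right) = \frac{1739}{9414} - \left(- \frac{55}{695054} - \frac{1626739}{2091579}\right) = \frac{1739}{9414} - - \frac{1130786485751}{1453760350266} = \frac{1739}{9414} + \frac{1130786485751}{1453760350266} = \frac{1097776102164374}{1140474994783677}$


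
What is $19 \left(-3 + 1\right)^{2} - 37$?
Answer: $39$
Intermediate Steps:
$19 \left(-3 + 1\right)^{2} - 37 = 19 \left(-2\right)^{2} - 37 = 19 \cdot 4 - 37 = 76 - 37 = 39$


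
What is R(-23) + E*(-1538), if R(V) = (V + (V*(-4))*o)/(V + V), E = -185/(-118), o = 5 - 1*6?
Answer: -284235/118 ≈ -2408.8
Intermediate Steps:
o = -1 (o = 5 - 6 = -1)
E = 185/118 (E = -185*(-1/118) = 185/118 ≈ 1.5678)
R(V) = 5/2 (R(V) = (V + (V*(-4))*(-1))/(V + V) = (V - 4*V*(-1))/((2*V)) = (V + 4*V)*(1/(2*V)) = (5*V)*(1/(2*V)) = 5/2)
R(-23) + E*(-1538) = 5/2 + (185/118)*(-1538) = 5/2 - 142265/59 = -284235/118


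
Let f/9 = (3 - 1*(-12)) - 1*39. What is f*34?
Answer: -7344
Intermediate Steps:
f = -216 (f = 9*((3 - 1*(-12)) - 1*39) = 9*((3 + 12) - 39) = 9*(15 - 39) = 9*(-24) = -216)
f*34 = -216*34 = -7344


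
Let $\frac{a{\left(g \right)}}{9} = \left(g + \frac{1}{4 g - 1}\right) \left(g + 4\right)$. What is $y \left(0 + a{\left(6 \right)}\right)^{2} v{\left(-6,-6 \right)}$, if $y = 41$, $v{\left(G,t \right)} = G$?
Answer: $- \frac{38499024600}{529} \approx -7.2777 \cdot 10^{7}$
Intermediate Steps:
$a{\left(g \right)} = 9 \left(4 + g\right) \left(g + \frac{1}{-1 + 4 g}\right)$ ($a{\left(g \right)} = 9 \left(g + \frac{1}{4 g - 1}\right) \left(g + 4\right) = 9 \left(g + \frac{1}{-1 + 4 g}\right) \left(4 + g\right) = 9 \left(4 + g\right) \left(g + \frac{1}{-1 + 4 g}\right)$)
$y \left(0 + a{\left(6 \right)}\right)^{2} v{\left(-6,-6 \right)} = 41 \left(0 + \frac{9 \left(4 - 18 + 4 \cdot 6^{3} + 15 \cdot 6^{2}\right)}{-1 + 4 \cdot 6}\right)^{2} \left(-6\right) = 41 \left(0 + \frac{9 \left(4 - 18 + 4 \cdot 216 + 15 \cdot 36\right)}{-1 + 24}\right)^{2} \left(-6\right) = 41 \left(0 + \frac{9 \left(4 - 18 + 864 + 540\right)}{23}\right)^{2} \left(-6\right) = 41 \left(0 + 9 \cdot \frac{1}{23} \cdot 1390\right)^{2} \left(-6\right) = 41 \left(0 + \frac{12510}{23}\right)^{2} \left(-6\right) = 41 \left(\frac{12510}{23}\right)^{2} \left(-6\right) = 41 \cdot \frac{156500100}{529} \left(-6\right) = \frac{6416504100}{529} \left(-6\right) = - \frac{38499024600}{529}$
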